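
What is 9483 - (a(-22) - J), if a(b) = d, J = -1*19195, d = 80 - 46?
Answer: -9746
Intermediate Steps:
d = 34
J = -19195
a(b) = 34
9483 - (a(-22) - J) = 9483 - (34 - 1*(-19195)) = 9483 - (34 + 19195) = 9483 - 1*19229 = 9483 - 19229 = -9746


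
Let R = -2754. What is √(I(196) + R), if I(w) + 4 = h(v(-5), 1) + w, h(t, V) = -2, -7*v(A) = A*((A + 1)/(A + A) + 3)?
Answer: 2*I*√641 ≈ 50.636*I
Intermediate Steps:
v(A) = -A*(3 + (1 + A)/(2*A))/7 (v(A) = -A*((A + 1)/(A + A) + 3)/7 = -A*((1 + A)/((2*A)) + 3)/7 = -A*((1 + A)*(1/(2*A)) + 3)/7 = -A*((1 + A)/(2*A) + 3)/7 = -A*(3 + (1 + A)/(2*A))/7)
I(w) = -6 + w (I(w) = -4 + (-2 + w) = -6 + w)
√(I(196) + R) = √((-6 + 196) - 2754) = √(190 - 2754) = √(-2564) = 2*I*√641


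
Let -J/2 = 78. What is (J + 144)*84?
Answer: -1008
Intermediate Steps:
J = -156 (J = -2*78 = -156)
(J + 144)*84 = (-156 + 144)*84 = -12*84 = -1008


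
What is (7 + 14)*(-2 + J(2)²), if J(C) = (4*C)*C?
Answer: 5334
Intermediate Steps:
J(C) = 4*C²
(7 + 14)*(-2 + J(2)²) = (7 + 14)*(-2 + (4*2²)²) = 21*(-2 + (4*4)²) = 21*(-2 + 16²) = 21*(-2 + 256) = 21*254 = 5334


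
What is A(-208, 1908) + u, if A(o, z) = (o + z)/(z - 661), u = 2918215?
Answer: 3639015805/1247 ≈ 2.9182e+6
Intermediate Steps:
A(o, z) = (o + z)/(-661 + z)
A(-208, 1908) + u = (-208 + 1908)/(-661 + 1908) + 2918215 = 1700/1247 + 2918215 = 3639015805/1247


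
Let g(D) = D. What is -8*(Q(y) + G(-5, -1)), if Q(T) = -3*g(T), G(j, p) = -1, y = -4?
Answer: -88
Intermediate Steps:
Q(T) = -3*T
-8*(Q(y) + G(-5, -1)) = -8*(-3*(-4) - 1) = -8*(12 - 1) = -8*11 = -88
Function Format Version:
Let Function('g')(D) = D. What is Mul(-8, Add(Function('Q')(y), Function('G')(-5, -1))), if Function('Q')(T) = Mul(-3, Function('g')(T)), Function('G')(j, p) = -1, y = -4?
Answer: -88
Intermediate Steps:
Function('Q')(T) = Mul(-3, T)
Mul(-8, Add(Function('Q')(y), Function('G')(-5, -1))) = Mul(-8, Add(Mul(-3, -4), -1)) = Mul(-8, Add(12, -1)) = Mul(-8, 11) = -88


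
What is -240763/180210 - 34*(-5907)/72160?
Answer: 17108689/11821776 ≈ 1.4472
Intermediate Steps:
-240763/180210 - 34*(-5907)/72160 = -240763*1/180210 + 200838*(1/72160) = -240763/180210 + 9129/3280 = 17108689/11821776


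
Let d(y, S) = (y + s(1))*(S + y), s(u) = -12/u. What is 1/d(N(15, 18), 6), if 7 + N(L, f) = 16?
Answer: -1/45 ≈ -0.022222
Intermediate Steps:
N(L, f) = 9 (N(L, f) = -7 + 16 = 9)
d(y, S) = (-12 + y)*(S + y) (d(y, S) = (y - 12/1)*(S + y) = (y - 12*1)*(S + y) = (y - 12)*(S + y) = (-12 + y)*(S + y))
1/d(N(15, 18), 6) = 1/(9² - 12*6 - 12*9 + 6*9) = 1/(81 - 72 - 108 + 54) = 1/(-45) = -1/45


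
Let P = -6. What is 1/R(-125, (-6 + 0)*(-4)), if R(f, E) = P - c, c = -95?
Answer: 1/89 ≈ 0.011236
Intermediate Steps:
R(f, E) = 89 (R(f, E) = -6 - 1*(-95) = -6 + 95 = 89)
1/R(-125, (-6 + 0)*(-4)) = 1/89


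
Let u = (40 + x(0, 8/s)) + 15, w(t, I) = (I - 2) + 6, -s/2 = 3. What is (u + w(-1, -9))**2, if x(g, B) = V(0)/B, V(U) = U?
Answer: 2500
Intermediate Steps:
s = -6 (s = -2*3 = -6)
x(g, B) = 0 (x(g, B) = 0/B = 0)
w(t, I) = 4 + I (w(t, I) = (-2 + I) + 6 = 4 + I)
u = 55 (u = (40 + 0) + 15 = 40 + 15 = 55)
(u + w(-1, -9))**2 = (55 + (4 - 9))**2 = (55 - 5)**2 = 50**2 = 2500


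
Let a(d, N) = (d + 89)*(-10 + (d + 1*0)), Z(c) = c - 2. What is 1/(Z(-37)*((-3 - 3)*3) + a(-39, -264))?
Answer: -1/1748 ≈ -0.00057208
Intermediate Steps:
Z(c) = -2 + c
a(d, N) = (-10 + d)*(89 + d) (a(d, N) = (89 + d)*(-10 + (d + 0)) = (89 + d)*(-10 + d) = (-10 + d)*(89 + d))
1/(Z(-37)*((-3 - 3)*3) + a(-39, -264)) = 1/((-2 - 37)*((-3 - 3)*3) + (-890 + (-39)**2 + 79*(-39))) = 1/(-(-234)*3 + (-890 + 1521 - 3081)) = 1/(-39*(-18) - 2450) = 1/(702 - 2450) = 1/(-1748) = -1/1748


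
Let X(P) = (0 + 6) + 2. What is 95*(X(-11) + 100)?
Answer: 10260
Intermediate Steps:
X(P) = 8 (X(P) = 6 + 2 = 8)
95*(X(-11) + 100) = 95*(8 + 100) = 95*108 = 10260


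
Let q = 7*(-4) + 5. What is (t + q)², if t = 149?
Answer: 15876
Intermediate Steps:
q = -23 (q = -28 + 5 = -23)
(t + q)² = (149 - 23)² = 126² = 15876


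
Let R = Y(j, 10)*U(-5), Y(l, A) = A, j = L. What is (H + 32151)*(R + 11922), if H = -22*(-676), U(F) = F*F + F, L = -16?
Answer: 570012806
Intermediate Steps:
j = -16
U(F) = F + F² (U(F) = F² + F = F + F²)
R = 200 (R = 10*(-5*(1 - 5)) = 10*(-5*(-4)) = 10*20 = 200)
H = 14872
(H + 32151)*(R + 11922) = (14872 + 32151)*(200 + 11922) = 47023*12122 = 570012806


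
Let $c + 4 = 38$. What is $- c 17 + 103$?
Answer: $-475$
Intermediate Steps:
$c = 34$ ($c = -4 + 38 = 34$)
$- c 17 + 103 = \left(-1\right) 34 \cdot 17 + 103 = \left(-34\right) 17 + 103 = -578 + 103 = -475$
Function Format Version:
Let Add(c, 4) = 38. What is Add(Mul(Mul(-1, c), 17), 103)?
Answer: -475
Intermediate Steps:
c = 34 (c = Add(-4, 38) = 34)
Add(Mul(Mul(-1, c), 17), 103) = Add(Mul(Mul(-1, 34), 17), 103) = Add(Mul(-34, 17), 103) = Add(-578, 103) = -475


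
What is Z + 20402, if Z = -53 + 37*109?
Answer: 24382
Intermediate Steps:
Z = 3980 (Z = -53 + 4033 = 3980)
Z + 20402 = 3980 + 20402 = 24382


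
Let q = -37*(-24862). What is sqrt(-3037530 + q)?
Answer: 2*I*sqrt(529409) ≈ 1455.2*I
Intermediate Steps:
q = 919894
sqrt(-3037530 + q) = sqrt(-3037530 + 919894) = sqrt(-2117636) = 2*I*sqrt(529409)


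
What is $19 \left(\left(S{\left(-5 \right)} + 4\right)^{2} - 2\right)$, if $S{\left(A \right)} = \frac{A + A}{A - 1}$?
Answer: $\frac{5149}{9} \approx 572.11$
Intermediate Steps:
$S{\left(A \right)} = \frac{2 A}{-1 + A}$
$19 \left(\left(S{\left(-5 \right)} + 4\right)^{2} - 2\right) = 19 \left(\left(2 \left(-5\right) \frac{1}{-1 - 5} + 4\right)^{2} - 2\right) = 19 \left(\left(2 \left(-5\right) \frac{1}{-6} + 4\right)^{2} - 2\right) = 19 \left(\left(2 \left(-5\right) \left(- \frac{1}{6}\right) + 4\right)^{2} - 2\right) = 19 \left(\left(\frac{5}{3} + 4\right)^{2} - 2\right) = 19 \left(\left(\frac{17}{3}\right)^{2} - 2\right) = 19 \left(\frac{289}{9} - 2\right) = 19 \cdot \frac{271}{9} = \frac{5149}{9}$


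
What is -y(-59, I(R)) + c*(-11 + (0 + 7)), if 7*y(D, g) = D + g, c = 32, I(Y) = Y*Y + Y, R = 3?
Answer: -849/7 ≈ -121.29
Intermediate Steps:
I(Y) = Y + Y² (I(Y) = Y² + Y = Y + Y²)
y(D, g) = D/7 + g/7 (y(D, g) = (D + g)/7 = D/7 + g/7)
-y(-59, I(R)) + c*(-11 + (0 + 7)) = -((⅐)*(-59) + (3*(1 + 3))/7) + 32*(-11 + (0 + 7)) = -(-59/7 + (3*4)/7) + 32*(-11 + 7) = -(-59/7 + (⅐)*12) + 32*(-4) = -(-59/7 + 12/7) - 128 = -1*(-47/7) - 128 = 47/7 - 128 = -849/7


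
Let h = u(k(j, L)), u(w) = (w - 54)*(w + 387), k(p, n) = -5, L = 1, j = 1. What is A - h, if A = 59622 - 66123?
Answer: 16037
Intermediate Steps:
u(w) = (-54 + w)*(387 + w)
A = -6501
h = -22538 (h = -20898 + (-5)² + 333*(-5) = -20898 + 25 - 1665 = -22538)
A - h = -6501 - 1*(-22538) = -6501 + 22538 = 16037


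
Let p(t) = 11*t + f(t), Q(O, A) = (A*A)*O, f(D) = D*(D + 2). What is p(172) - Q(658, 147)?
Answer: -14186902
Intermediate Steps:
f(D) = D*(2 + D)
Q(O, A) = O*A² (Q(O, A) = A²*O = O*A²)
p(t) = 11*t + t*(2 + t)
p(172) - Q(658, 147) = 172*(13 + 172) - 658*147² = 172*185 - 658*21609 = 31820 - 1*14218722 = 31820 - 14218722 = -14186902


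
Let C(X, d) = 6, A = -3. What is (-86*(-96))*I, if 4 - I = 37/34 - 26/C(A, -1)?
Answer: 1016864/17 ≈ 59816.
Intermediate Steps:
I = 739/102 (I = 4 - (37/34 - 26/6) = 4 - (37*(1/34) - 26*⅙) = 4 - (37/34 - 13/3) = 4 - 1*(-331/102) = 4 + 331/102 = 739/102 ≈ 7.2451)
(-86*(-96))*I = -86*(-96)*(739/102) = 8256*(739/102) = 1016864/17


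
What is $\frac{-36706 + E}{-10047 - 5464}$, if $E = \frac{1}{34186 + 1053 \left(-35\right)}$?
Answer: $\frac{97968315}{41398859} \approx 2.3665$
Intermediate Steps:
$E = - \frac{1}{2669}$ ($E = \frac{1}{34186 - 36855} = \frac{1}{-2669} = - \frac{1}{2669} \approx -0.00037467$)
$\frac{-36706 + E}{-10047 - 5464} = \frac{-36706 - \frac{1}{2669}}{-10047 - 5464} = - \frac{97968315}{2669 \left(-15511\right)} = \left(- \frac{97968315}{2669}\right) \left(- \frac{1}{15511}\right) = \frac{97968315}{41398859}$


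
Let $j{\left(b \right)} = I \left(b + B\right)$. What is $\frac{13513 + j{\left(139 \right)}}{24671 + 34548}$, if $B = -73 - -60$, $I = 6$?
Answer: $\frac{14269}{59219} \approx 0.24095$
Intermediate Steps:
$B = -13$ ($B = -73 + 60 = -13$)
$j{\left(b \right)} = -78 + 6 b$ ($j{\left(b \right)} = 6 \left(b - 13\right) = 6 \left(-13 + b\right) = -78 + 6 b$)
$\frac{13513 + j{\left(139 \right)}}{24671 + 34548} = \frac{13513 + \left(-78 + 6 \cdot 139\right)}{24671 + 34548} = \frac{13513 + \left(-78 + 834\right)}{59219} = \left(13513 + 756\right) \frac{1}{59219} = 14269 \cdot \frac{1}{59219} = \frac{14269}{59219}$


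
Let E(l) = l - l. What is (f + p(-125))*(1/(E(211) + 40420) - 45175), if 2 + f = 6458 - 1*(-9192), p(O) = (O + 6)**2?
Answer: -54430444031691/40420 ≈ -1.3466e+9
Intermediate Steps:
p(O) = (6 + O)**2
E(l) = 0
f = 15648 (f = -2 + (6458 - 1*(-9192)) = -2 + (6458 + 9192) = -2 + 15650 = 15648)
(f + p(-125))*(1/(E(211) + 40420) - 45175) = (15648 + (6 - 125)**2)*(1/(0 + 40420) - 45175) = (15648 + (-119)**2)*(1/40420 - 45175) = (15648 + 14161)*(1/40420 - 45175) = 29809*(-1825973499/40420) = -54430444031691/40420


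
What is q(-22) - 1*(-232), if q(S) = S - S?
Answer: 232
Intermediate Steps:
q(S) = 0
q(-22) - 1*(-232) = 0 - 1*(-232) = 0 + 232 = 232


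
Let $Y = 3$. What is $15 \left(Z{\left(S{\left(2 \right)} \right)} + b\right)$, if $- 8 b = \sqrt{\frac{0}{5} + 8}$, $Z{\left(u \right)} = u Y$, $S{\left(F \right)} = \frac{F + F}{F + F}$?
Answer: $45 - \frac{15 \sqrt{2}}{4} \approx 39.697$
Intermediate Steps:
$S{\left(F \right)} = 1$ ($S{\left(F \right)} = \frac{2 F}{2 F} = 2 F \frac{1}{2 F} = 1$)
$Z{\left(u \right)} = 3 u$ ($Z{\left(u \right)} = u 3 = 3 u$)
$b = - \frac{\sqrt{2}}{4}$ ($b = - \frac{\sqrt{\frac{0}{5} + 8}}{8} = - \frac{\sqrt{0 \cdot \frac{1}{5} + 8}}{8} = - \frac{\sqrt{0 + 8}}{8} = - \frac{\sqrt{8}}{8} = - \frac{2 \sqrt{2}}{8} = - \frac{\sqrt{2}}{4} \approx -0.35355$)
$15 \left(Z{\left(S{\left(2 \right)} \right)} + b\right) = 15 \left(3 \cdot 1 - \frac{\sqrt{2}}{4}\right) = 15 \left(3 - \frac{\sqrt{2}}{4}\right) = 45 - \frac{15 \sqrt{2}}{4}$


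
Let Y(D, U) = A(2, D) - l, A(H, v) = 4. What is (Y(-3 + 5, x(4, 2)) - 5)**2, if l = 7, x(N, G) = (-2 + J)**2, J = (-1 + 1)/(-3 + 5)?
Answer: 64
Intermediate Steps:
J = 0 (J = 0/2 = 0*(1/2) = 0)
x(N, G) = 4 (x(N, G) = (-2 + 0)**2 = (-2)**2 = 4)
Y(D, U) = -3 (Y(D, U) = 4 - 1*7 = 4 - 7 = -3)
(Y(-3 + 5, x(4, 2)) - 5)**2 = (-3 - 5)**2 = (-8)**2 = 64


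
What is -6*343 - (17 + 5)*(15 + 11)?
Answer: -2630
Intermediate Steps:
-6*343 - (17 + 5)*(15 + 11) = -2058 - 22*26 = -2058 - 1*572 = -2058 - 572 = -2630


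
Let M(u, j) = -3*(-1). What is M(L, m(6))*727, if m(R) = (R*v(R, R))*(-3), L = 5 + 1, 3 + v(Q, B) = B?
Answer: 2181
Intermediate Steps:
v(Q, B) = -3 + B
L = 6
m(R) = -3*R*(-3 + R) (m(R) = (R*(-3 + R))*(-3) = -3*R*(-3 + R))
M(u, j) = 3
M(L, m(6))*727 = 3*727 = 2181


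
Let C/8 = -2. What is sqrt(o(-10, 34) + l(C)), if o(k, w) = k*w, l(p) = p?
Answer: 2*I*sqrt(89) ≈ 18.868*I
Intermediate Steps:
C = -16 (C = 8*(-2) = -16)
sqrt(o(-10, 34) + l(C)) = sqrt(-10*34 - 16) = sqrt(-340 - 16) = sqrt(-356) = 2*I*sqrt(89)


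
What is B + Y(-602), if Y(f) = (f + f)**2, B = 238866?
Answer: 1688482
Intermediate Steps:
Y(f) = 4*f**2 (Y(f) = (2*f)**2 = 4*f**2)
B + Y(-602) = 238866 + 4*(-602)**2 = 238866 + 4*362404 = 238866 + 1449616 = 1688482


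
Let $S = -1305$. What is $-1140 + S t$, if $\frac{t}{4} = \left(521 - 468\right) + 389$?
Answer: $-2308380$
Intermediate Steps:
$t = 1768$ ($t = 4 \left(\left(521 - 468\right) + 389\right) = 4 \left(53 + 389\right) = 4 \cdot 442 = 1768$)
$-1140 + S t = -1140 - 2307240 = -2308380$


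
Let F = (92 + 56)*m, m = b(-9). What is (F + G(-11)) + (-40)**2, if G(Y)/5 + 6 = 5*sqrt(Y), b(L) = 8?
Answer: 2754 + 25*I*sqrt(11) ≈ 2754.0 + 82.916*I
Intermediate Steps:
m = 8
F = 1184 (F = (92 + 56)*8 = 148*8 = 1184)
G(Y) = -30 + 25*sqrt(Y) (G(Y) = -30 + 5*(5*sqrt(Y)) = -30 + 25*sqrt(Y))
(F + G(-11)) + (-40)**2 = (1184 + (-30 + 25*sqrt(-11))) + (-40)**2 = (1184 + (-30 + 25*(I*sqrt(11)))) + 1600 = (1184 + (-30 + 25*I*sqrt(11))) + 1600 = (1154 + 25*I*sqrt(11)) + 1600 = 2754 + 25*I*sqrt(11)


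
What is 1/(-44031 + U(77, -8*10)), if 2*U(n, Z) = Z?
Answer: -1/44071 ≈ -2.2691e-5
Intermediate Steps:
U(n, Z) = Z/2
1/(-44031 + U(77, -8*10)) = 1/(-44031 + (-8*10)/2) = 1/(-44031 + (½)*(-80)) = 1/(-44031 - 40) = 1/(-44071) = -1/44071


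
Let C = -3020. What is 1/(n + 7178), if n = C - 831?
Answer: 1/3327 ≈ 0.00030057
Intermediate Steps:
n = -3851 (n = -3020 - 831 = -3851)
1/(n + 7178) = 1/(-3851 + 7178) = 1/3327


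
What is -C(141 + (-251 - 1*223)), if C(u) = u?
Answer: 333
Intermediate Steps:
-C(141 + (-251 - 1*223)) = -(141 + (-251 - 1*223)) = -(141 + (-251 - 223)) = -(141 - 474) = -1*(-333) = 333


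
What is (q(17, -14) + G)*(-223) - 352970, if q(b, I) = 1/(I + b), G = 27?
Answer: -1077196/3 ≈ -3.5907e+5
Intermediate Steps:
(q(17, -14) + G)*(-223) - 352970 = (1/(-14 + 17) + 27)*(-223) - 352970 = (1/3 + 27)*(-223) - 352970 = (⅓ + 27)*(-223) - 352970 = (82/3)*(-223) - 352970 = -18286/3 - 352970 = -1077196/3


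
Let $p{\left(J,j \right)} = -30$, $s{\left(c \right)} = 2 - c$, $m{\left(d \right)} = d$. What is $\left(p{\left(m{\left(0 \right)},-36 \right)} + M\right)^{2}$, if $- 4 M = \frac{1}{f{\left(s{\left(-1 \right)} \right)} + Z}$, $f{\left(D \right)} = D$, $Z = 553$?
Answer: $\frac{4451691841}{4946176} \approx 900.03$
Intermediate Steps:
$M = - \frac{1}{2224}$ ($M = - \frac{1}{4 \left(\left(2 - -1\right) + 553\right)} = - \frac{1}{4 \left(\left(2 + 1\right) + 553\right)} = - \frac{1}{4 \left(3 + 553\right)} = - \frac{1}{4 \cdot 556} = \left(- \frac{1}{4}\right) \frac{1}{556} = - \frac{1}{2224} \approx -0.00044964$)
$\left(p{\left(m{\left(0 \right)},-36 \right)} + M\right)^{2} = \left(-30 - \frac{1}{2224}\right)^{2} = \left(- \frac{66721}{2224}\right)^{2} = \frac{4451691841}{4946176}$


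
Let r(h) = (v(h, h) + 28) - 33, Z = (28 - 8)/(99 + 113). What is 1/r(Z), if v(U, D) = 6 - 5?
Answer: -¼ ≈ -0.25000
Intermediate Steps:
v(U, D) = 1
Z = 5/53 (Z = 20/212 = 20*(1/212) = 5/53 ≈ 0.094340)
r(h) = -4 (r(h) = (1 + 28) - 33 = 29 - 33 = -4)
1/r(Z) = 1/(-4) = -¼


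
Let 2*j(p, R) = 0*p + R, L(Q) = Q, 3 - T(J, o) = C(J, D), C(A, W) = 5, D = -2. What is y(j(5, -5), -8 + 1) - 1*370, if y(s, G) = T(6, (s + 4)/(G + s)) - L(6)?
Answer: -378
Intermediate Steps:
T(J, o) = -2 (T(J, o) = 3 - 1*5 = 3 - 5 = -2)
j(p, R) = R/2 (j(p, R) = (0*p + R)/2 = (0 + R)/2 = R/2)
y(s, G) = -8 (y(s, G) = -2 - 1*6 = -2 - 6 = -8)
y(j(5, -5), -8 + 1) - 1*370 = -8 - 1*370 = -8 - 370 = -378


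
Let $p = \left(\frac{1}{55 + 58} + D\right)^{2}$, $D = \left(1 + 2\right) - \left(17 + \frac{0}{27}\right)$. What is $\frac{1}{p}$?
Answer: $\frac{12769}{2499561} \approx 0.0051085$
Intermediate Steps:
$D = -14$ ($D = 3 + \left(-17 + 0 \cdot \frac{1}{27}\right) = 3 + \left(-17 + 0\right) = 3 - 17 = -14$)
$p = \frac{2499561}{12769}$ ($p = \left(\frac{1}{55 + 58} - 14\right)^{2} = \left(\frac{1}{113} - 14\right)^{2} = \left(- \frac{1581}{113}\right)^{2} = \frac{2499561}{12769} \approx 195.75$)
$\frac{1}{p} = \frac{1}{\frac{2499561}{12769}} = \frac{12769}{2499561}$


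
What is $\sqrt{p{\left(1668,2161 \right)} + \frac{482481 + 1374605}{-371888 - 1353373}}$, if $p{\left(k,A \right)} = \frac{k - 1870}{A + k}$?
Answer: $\frac{2 i \sqrt{12319054647753138726}}{6606024369} \approx 1.0626 i$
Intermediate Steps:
$p{\left(k,A \right)} = \frac{-1870 + k}{A + k}$
$\sqrt{p{\left(1668,2161 \right)} + \frac{482481 + 1374605}{-371888 - 1353373}} = \sqrt{\frac{-1870 + 1668}{2161 + 1668} + \frac{482481 + 1374605}{-371888 - 1353373}} = \sqrt{\frac{1}{3829} \left(-202\right) + \frac{1857086}{-1725261}} = \sqrt{\frac{1}{3829} \left(-202\right) + 1857086 \left(- \frac{1}{1725261}\right)} = \sqrt{- \frac{202}{3829} - \frac{1857086}{1725261}} = \sqrt{- \frac{7459285016}{6606024369}} = \frac{2 i \sqrt{12319054647753138726}}{6606024369}$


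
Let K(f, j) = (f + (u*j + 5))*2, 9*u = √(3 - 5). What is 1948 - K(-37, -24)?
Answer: 2012 + 16*I*√2/3 ≈ 2012.0 + 7.5425*I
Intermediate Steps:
u = I*√2/9 (u = √(3 - 5)/9 = √(-2)/9 = (I*√2)/9 = I*√2/9 ≈ 0.15713*I)
K(f, j) = 10 + 2*f + 2*I*j*√2/9 (K(f, j) = (f + ((I*√2/9)*j + 5))*2 = (f + (I*j*√2/9 + 5))*2 = (f + (5 + I*j*√2/9))*2 = (5 + f + I*j*√2/9)*2 = 10 + 2*f + 2*I*j*√2/9)
1948 - K(-37, -24) = 1948 - (10 + 2*(-37) + (2/9)*I*(-24)*√2) = 1948 - (10 - 74 - 16*I*√2/3) = 1948 - (-64 - 16*I*√2/3) = 1948 + (64 + 16*I*√2/3) = 2012 + 16*I*√2/3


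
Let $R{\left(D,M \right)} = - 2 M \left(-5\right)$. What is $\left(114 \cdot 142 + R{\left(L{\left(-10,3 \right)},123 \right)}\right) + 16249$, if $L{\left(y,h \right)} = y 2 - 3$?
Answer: $33667$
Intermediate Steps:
$L{\left(y,h \right)} = -3 + 2 y$ ($L{\left(y,h \right)} = 2 y - 3 = -3 + 2 y$)
$R{\left(D,M \right)} = 10 M$
$\left(114 \cdot 142 + R{\left(L{\left(-10,3 \right)},123 \right)}\right) + 16249 = \left(114 \cdot 142 + 10 \cdot 123\right) + 16249 = \left(16188 + 1230\right) + 16249 = 17418 + 16249 = 33667$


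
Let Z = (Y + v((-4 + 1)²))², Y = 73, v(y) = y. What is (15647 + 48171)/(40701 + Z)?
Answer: 63818/47425 ≈ 1.3457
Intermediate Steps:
Z = 6724 (Z = (73 + (-4 + 1)²)² = (73 + (-3)²)² = (73 + 9)² = 82² = 6724)
(15647 + 48171)/(40701 + Z) = (15647 + 48171)/(40701 + 6724) = 63818/47425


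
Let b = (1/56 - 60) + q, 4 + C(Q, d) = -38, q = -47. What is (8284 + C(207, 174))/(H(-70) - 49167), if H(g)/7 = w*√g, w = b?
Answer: -1440833472/8734758587 + 65837096*I*√70/26204275761 ≈ -0.16495 + 0.021021*I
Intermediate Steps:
C(Q, d) = -42 (C(Q, d) = -4 - 38 = -42)
b = -5991/56 (b = (1/56 - 60) - 47 = -3359/56 - 47 = -5991/56 ≈ -106.98)
w = -5991/56 ≈ -106.98
H(g) = -5991*√g/8 (H(g) = 7*(-5991*√g/56) = -5991*√g/8)
(8284 + C(207, 174))/(H(-70) - 49167) = (8284 - 42)/(-5991*I*√70/8 - 49167) = 8242/(-5991*I*√70/8 - 49167) = 8242/(-49167 - 5991*I*√70/8)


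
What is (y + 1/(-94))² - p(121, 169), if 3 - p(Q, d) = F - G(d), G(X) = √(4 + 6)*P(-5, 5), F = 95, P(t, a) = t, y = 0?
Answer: 812913/8836 + 5*√10 ≈ 107.81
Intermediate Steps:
G(X) = -5*√10 (G(X) = √(4 + 6)*(-5) = √10*(-5) = -5*√10)
p(Q, d) = -92 - 5*√10 (p(Q, d) = 3 - (95 - (-5)*√10) = 3 - (95 + 5*√10) = 3 + (-95 - 5*√10) = -92 - 5*√10)
(y + 1/(-94))² - p(121, 169) = (0 + 1/(-94))² - (-92 - 5*√10) = (0 - 1/94)² + (92 + 5*√10) = (-1/94)² + (92 + 5*√10) = 1/8836 + (92 + 5*√10) = 812913/8836 + 5*√10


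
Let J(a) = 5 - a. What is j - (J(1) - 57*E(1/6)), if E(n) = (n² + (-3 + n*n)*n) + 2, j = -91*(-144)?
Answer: 949489/72 ≈ 13187.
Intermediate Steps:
j = 13104
E(n) = 2 + n² + n*(-3 + n²) (E(n) = (n² + (-3 + n²)*n) + 2 = (n² + n*(-3 + n²)) + 2 = 2 + n² + n*(-3 + n²))
j - (J(1) - 57*E(1/6)) = 13104 - ((5 - 1*1) - 57*(2 + (1/6)² + (1/6)³ - 3/6)) = 13104 - ((5 - 1) - 57*(2 + (⅙)² + (⅙)³ - 3*⅙)) = 13104 - (4 - 57*(2 + 1/36 + 1/216 - ½)) = 13104 - (4 - 57*331/216) = 13104 - (4 - 6289/72) = 13104 - 1*(-6001/72) = 13104 + 6001/72 = 949489/72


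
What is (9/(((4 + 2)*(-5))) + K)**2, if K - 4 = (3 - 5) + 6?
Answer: 5929/100 ≈ 59.290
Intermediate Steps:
K = 8 (K = 4 + ((3 - 5) + 6) = 4 + (-2 + 6) = 4 + 4 = 8)
(9/(((4 + 2)*(-5))) + K)**2 = (9/(((4 + 2)*(-5))) + 8)**2 = (9/((6*(-5))) + 8)**2 = (9/(-30) + 8)**2 = (9*(-1/30) + 8)**2 = (-3/10 + 8)**2 = (77/10)**2 = 5929/100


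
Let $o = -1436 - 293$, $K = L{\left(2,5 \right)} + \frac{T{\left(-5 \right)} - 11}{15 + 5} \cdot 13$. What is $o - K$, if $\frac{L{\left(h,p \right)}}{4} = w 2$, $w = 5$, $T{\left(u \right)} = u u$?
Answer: $- \frac{17781}{10} \approx -1778.1$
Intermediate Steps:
$T{\left(u \right)} = u^{2}$
$L{\left(h,p \right)} = 40$ ($L{\left(h,p \right)} = 4 \cdot 5 \cdot 2 = 4 \cdot 10 = 40$)
$K = \frac{491}{10}$ ($K = 40 + \frac{\left(-5\right)^{2} - 11}{15 + 5} \cdot 13 = 40 + \frac{25 - 11}{20} \cdot 13 = 40 + 14 \cdot \frac{1}{20} \cdot 13 = 40 + \frac{7}{10} \cdot 13 = 40 + \frac{91}{10} = \frac{491}{10} \approx 49.1$)
$o = -1729$
$o - K = -1729 - \frac{491}{10} = - \frac{17781}{10}$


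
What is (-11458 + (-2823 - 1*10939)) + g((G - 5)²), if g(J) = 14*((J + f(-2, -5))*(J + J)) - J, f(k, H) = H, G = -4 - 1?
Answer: 240680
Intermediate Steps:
G = -5
g(J) = -J + 28*J*(-5 + J) (g(J) = 14*((J - 5)*(J + J)) - J = 14*((-5 + J)*(2*J)) - J = 14*(2*J*(-5 + J)) - J = 28*J*(-5 + J) - J = -J + 28*J*(-5 + J))
(-11458 + (-2823 - 1*10939)) + g((G - 5)²) = (-11458 + (-2823 - 1*10939)) + (-5 - 5)²*(-141 + 28*(-5 - 5)²) = (-11458 + (-2823 - 10939)) + (-10)²*(-141 + 28*(-10)²) = (-11458 - 13762) + 100*(-141 + 28*100) = -25220 + 100*(-141 + 2800) = -25220 + 100*2659 = -25220 + 265900 = 240680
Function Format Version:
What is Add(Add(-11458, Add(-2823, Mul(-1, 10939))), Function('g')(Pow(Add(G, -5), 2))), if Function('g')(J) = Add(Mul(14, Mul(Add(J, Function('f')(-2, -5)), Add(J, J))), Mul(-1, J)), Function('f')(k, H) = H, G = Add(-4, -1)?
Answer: 240680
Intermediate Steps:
G = -5
Function('g')(J) = Add(Mul(-1, J), Mul(28, J, Add(-5, J))) (Function('g')(J) = Add(Mul(14, Mul(Add(J, -5), Add(J, J))), Mul(-1, J)) = Add(Mul(14, Mul(Add(-5, J), Mul(2, J))), Mul(-1, J)) = Add(Mul(14, Mul(2, J, Add(-5, J))), Mul(-1, J)) = Add(Mul(28, J, Add(-5, J)), Mul(-1, J)) = Add(Mul(-1, J), Mul(28, J, Add(-5, J))))
Add(Add(-11458, Add(-2823, Mul(-1, 10939))), Function('g')(Pow(Add(G, -5), 2))) = Add(Add(-11458, Add(-2823, Mul(-1, 10939))), Mul(Pow(Add(-5, -5), 2), Add(-141, Mul(28, Pow(Add(-5, -5), 2))))) = Add(Add(-11458, Add(-2823, -10939)), Mul(Pow(-10, 2), Add(-141, Mul(28, Pow(-10, 2))))) = Add(Add(-11458, -13762), Mul(100, Add(-141, Mul(28, 100)))) = Add(-25220, Mul(100, Add(-141, 2800))) = Add(-25220, Mul(100, 2659)) = Add(-25220, 265900) = 240680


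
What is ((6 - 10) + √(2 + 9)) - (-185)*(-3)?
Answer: -559 + √11 ≈ -555.68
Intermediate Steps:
((6 - 10) + √(2 + 9)) - (-185)*(-3) = (-4 + √11) - 37*15 = (-4 + √11) - 555 = -559 + √11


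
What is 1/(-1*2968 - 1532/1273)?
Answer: -1273/3779796 ≈ -0.00033679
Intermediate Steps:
1/(-1*2968 - 1532/1273) = 1/(-2968 - 1532*1/1273) = 1/(-2968 - 1532/1273) = 1/(-3779796/1273) = -1273/3779796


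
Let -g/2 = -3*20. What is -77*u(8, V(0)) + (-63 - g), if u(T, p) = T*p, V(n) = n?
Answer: -183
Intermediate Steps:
g = 120 (g = -(-6)*20 = -2*(-60) = 120)
-77*u(8, V(0)) + (-63 - g) = -616*0 + (-63 - 1*120) = -77*0 + (-63 - 120) = 0 - 183 = -183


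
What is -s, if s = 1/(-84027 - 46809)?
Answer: 1/130836 ≈ 7.6432e-6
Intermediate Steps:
s = -1/130836 (s = 1/(-130836) = -1/130836 ≈ -7.6432e-6)
-s = -1*(-1/130836) = 1/130836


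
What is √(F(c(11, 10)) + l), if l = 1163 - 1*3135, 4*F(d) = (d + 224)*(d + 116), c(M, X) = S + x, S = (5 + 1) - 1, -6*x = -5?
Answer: √724081/12 ≈ 70.911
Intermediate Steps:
x = ⅚ (x = -⅙*(-5) = ⅚ ≈ 0.83333)
S = 5 (S = 6 - 1 = 5)
c(M, X) = 35/6 (c(M, X) = 5 + ⅚ = 35/6)
F(d) = (116 + d)*(224 + d)/4 (F(d) = ((d + 224)*(d + 116))/4 = ((224 + d)*(116 + d))/4 = ((116 + d)*(224 + d))/4 = (116 + d)*(224 + d)/4)
l = -1972 (l = 1163 - 3135 = -1972)
√(F(c(11, 10)) + l) = √((6496 + 85*(35/6) + (35/6)²/4) - 1972) = √((6496 + 2975/6 + (¼)*(1225/36)) - 1972) = √((6496 + 2975/6 + 1225/144) - 1972) = √(1008049/144 - 1972) = √(724081/144) = √724081/12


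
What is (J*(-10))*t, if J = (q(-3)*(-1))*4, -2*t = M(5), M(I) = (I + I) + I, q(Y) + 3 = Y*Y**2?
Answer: 9000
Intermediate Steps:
q(Y) = -3 + Y**3 (q(Y) = -3 + Y*Y**2 = -3 + Y**3)
M(I) = 3*I (M(I) = 2*I + I = 3*I)
t = -15/2 (t = -3*5/2 = -1/2*15 = -15/2 ≈ -7.5000)
J = 120 (J = ((-3 + (-3)**3)*(-1))*4 = ((-3 - 27)*(-1))*4 = -30*(-1)*4 = 30*4 = 120)
(J*(-10))*t = (120*(-10))*(-15/2) = -1200*(-15/2) = 9000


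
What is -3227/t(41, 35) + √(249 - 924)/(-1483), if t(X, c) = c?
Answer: -461/5 - 15*I*√3/1483 ≈ -92.2 - 0.017519*I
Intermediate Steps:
-3227/t(41, 35) + √(249 - 924)/(-1483) = -3227/35 + √(249 - 924)/(-1483) = -3227*1/35 + √(-675)*(-1/1483) = -461/5 + (15*I*√3)*(-1/1483) = -461/5 - 15*I*√3/1483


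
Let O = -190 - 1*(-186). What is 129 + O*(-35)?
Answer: 269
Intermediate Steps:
O = -4 (O = -190 + 186 = -4)
129 + O*(-35) = 129 - 4*(-35) = 129 + 140 = 269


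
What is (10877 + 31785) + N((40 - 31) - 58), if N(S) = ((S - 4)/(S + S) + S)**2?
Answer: 432278849/9604 ≈ 45010.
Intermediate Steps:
N(S) = (S + (-4 + S)/(2*S))**2 (N(S) = ((-4 + S)/((2*S)) + S)**2 = ((-4 + S)*(1/(2*S)) + S)**2 = ((-4 + S)/(2*S) + S)**2 = (S + (-4 + S)/(2*S))**2)
(10877 + 31785) + N((40 - 31) - 58) = (10877 + 31785) + (-4 + ((40 - 31) - 58) + 2*((40 - 31) - 58)**2)**2/(4*((40 - 31) - 58)**2) = 42662 + (-4 + (9 - 58) + 2*(9 - 58)**2)**2/(4*(9 - 58)**2) = 42662 + (1/4)*(-4 - 49 + 2*(-49)**2)**2/(-49)**2 = 42662 + (1/4)*(1/2401)*(-4 - 49 + 2*2401)**2 = 42662 + (1/4)*(1/2401)*(-4 - 49 + 4802)**2 = 42662 + (1/4)*(1/2401)*4749**2 = 42662 + (1/4)*(1/2401)*22553001 = 42662 + 22553001/9604 = 432278849/9604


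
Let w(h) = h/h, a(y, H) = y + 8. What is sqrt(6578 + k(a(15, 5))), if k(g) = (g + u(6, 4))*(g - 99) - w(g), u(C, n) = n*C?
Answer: sqrt(3005) ≈ 54.818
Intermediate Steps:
a(y, H) = 8 + y
u(C, n) = C*n
w(h) = 1
k(g) = -1 + (-99 + g)*(24 + g) (k(g) = (g + 6*4)*(g - 99) - 1*1 = (g + 24)*(-99 + g) - 1 = (24 + g)*(-99 + g) - 1 = (-99 + g)*(24 + g) - 1 = -1 + (-99 + g)*(24 + g))
sqrt(6578 + k(a(15, 5))) = sqrt(6578 + (-2377 + (8 + 15)**2 - 75*(8 + 15))) = sqrt(6578 + (-2377 + 23**2 - 75*23)) = sqrt(6578 + (-2377 + 529 - 1725)) = sqrt(6578 - 3573) = sqrt(3005)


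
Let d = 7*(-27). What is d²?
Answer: 35721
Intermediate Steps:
d = -189
d² = (-189)² = 35721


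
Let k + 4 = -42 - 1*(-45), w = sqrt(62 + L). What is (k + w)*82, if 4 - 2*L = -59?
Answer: -82 + 41*sqrt(374) ≈ 710.90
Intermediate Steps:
L = 63/2 (L = 2 - 1/2*(-59) = 2 + 59/2 = 63/2 ≈ 31.500)
w = sqrt(374)/2 (w = sqrt(62 + 63/2) = sqrt(187/2) = sqrt(374)/2 ≈ 9.6695)
k = -1 (k = -4 + (-42 - 1*(-45)) = -4 + (-42 + 45) = -4 + 3 = -1)
(k + w)*82 = (-1 + sqrt(374)/2)*82 = -82 + 41*sqrt(374)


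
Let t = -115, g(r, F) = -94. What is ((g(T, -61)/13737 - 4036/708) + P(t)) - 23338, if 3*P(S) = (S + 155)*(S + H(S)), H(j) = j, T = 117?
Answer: -21405159211/810483 ≈ -26410.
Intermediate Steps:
P(S) = 2*S*(155 + S)/3 (P(S) = ((S + 155)*(S + S))/3 = ((155 + S)*(2*S))/3 = (2*S*(155 + S))/3 = 2*S*(155 + S)/3)
((g(T, -61)/13737 - 4036/708) + P(t)) - 23338 = ((-94/13737 - 4036/708) + (2/3)*(-115)*(155 - 115)) - 23338 = ((-94*1/13737 - 4036*1/708) + (2/3)*(-115)*40) - 23338 = ((-94/13737 - 1009/177) - 9200/3) - 23338 = (-1541919/270161 - 9200/3) - 23338 = -2490106957/810483 - 23338 = -21405159211/810483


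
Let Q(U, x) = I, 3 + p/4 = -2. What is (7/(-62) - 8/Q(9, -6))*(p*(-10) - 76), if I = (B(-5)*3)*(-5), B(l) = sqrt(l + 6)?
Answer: 782/15 ≈ 52.133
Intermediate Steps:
p = -20 (p = -12 + 4*(-2) = -12 - 8 = -20)
B(l) = sqrt(6 + l)
I = -15 (I = (sqrt(6 - 5)*3)*(-5) = (sqrt(1)*3)*(-5) = (1*3)*(-5) = 3*(-5) = -15)
Q(U, x) = -15
(7/(-62) - 8/Q(9, -6))*(p*(-10) - 76) = (7/(-62) - 8/(-15))*(-20*(-10) - 76) = (7*(-1/62) - 8*(-1/15))*(200 - 76) = (-7/62 + 8/15)*124 = (391/930)*124 = 782/15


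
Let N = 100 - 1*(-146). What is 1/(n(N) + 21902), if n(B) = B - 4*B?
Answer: 1/21164 ≈ 4.7250e-5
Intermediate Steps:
N = 246 (N = 100 + 146 = 246)
n(B) = -3*B
1/(n(N) + 21902) = 1/(-3*246 + 21902) = 1/(-738 + 21902) = 1/21164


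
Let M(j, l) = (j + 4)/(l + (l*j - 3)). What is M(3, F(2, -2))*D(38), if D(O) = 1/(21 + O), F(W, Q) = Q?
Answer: -7/649 ≈ -0.010786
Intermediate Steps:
M(j, l) = (4 + j)/(-3 + l + j*l) (M(j, l) = (4 + j)/(l + (j*l - 3)) = (4 + j)/(l + (-3 + j*l)) = (4 + j)/(-3 + l + j*l))
M(3, F(2, -2))*D(38) = ((4 + 3)/(-3 - 2 + 3*(-2)))/(21 + 38) = (7/(-3 - 2 - 6))/59 = (7/(-11))*(1/59) = -1/11*7*(1/59) = -7/11*1/59 = -7/649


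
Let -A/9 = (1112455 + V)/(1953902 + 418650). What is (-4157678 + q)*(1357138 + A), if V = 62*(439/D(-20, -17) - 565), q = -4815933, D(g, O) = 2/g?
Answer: -4127698546585669183/338936 ≈ -1.2178e+13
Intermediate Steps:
V = -307210 (V = 62*(439/((2/(-20))) - 565) = 62*(439/((2*(-1/20))) - 565) = 62*(439/(-1/10) - 565) = 62*(439*(-10) - 565) = 62*(-4390 - 565) = 62*(-4955) = -307210)
A = -1035315/338936 (A = -9*(1112455 - 307210)/(1953902 + 418650) = -7247205/2372552 = -9*115035/338936 = -1035315/338936 ≈ -3.0546)
(-4157678 + q)*(1357138 + A) = (-4157678 - 4815933)*(1357138 - 1035315/338936) = -8973611*459981889853/338936 = -4127698546585669183/338936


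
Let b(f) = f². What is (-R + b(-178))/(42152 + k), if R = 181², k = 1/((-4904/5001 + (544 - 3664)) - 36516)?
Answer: -213487829580/8355560805079 ≈ -0.025550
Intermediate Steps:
k = -5001/198224540 (k = 1/((-4904*1/5001 - 3120) - 36516) = 1/((-4904/5001 - 3120) - 36516) = 1/(-15608024/5001 - 36516) = 1/(-198224540/5001) = -5001/198224540 ≈ -2.5229e-5)
R = 32761
(-R + b(-178))/(42152 + k) = (-1*32761 + (-178)²)/(42152 - 5001/198224540) = (-32761 + 31684)/(8355560805079/198224540) = -1077*198224540/8355560805079 = -213487829580/8355560805079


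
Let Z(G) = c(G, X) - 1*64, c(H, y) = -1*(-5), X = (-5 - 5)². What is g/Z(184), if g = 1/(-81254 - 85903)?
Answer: 1/9862263 ≈ 1.0140e-7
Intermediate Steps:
X = 100 (X = (-10)² = 100)
c(H, y) = 5
g = -1/167157 (g = 1/(-167157) = -1/167157 ≈ -5.9824e-6)
Z(G) = -59 (Z(G) = 5 - 1*64 = 5 - 64 = -59)
g/Z(184) = -1/167157/(-59) = -1/167157*(-1/59) = 1/9862263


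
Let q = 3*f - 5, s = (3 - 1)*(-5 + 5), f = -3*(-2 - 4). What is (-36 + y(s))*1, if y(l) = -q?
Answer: -85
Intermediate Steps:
f = 18 (f = -3*(-6) = 18)
s = 0 (s = 2*0 = 0)
q = 49 (q = 3*18 - 5 = 54 - 5 = 49)
y(l) = -49 (y(l) = -1*49 = -49)
(-36 + y(s))*1 = (-36 - 49)*1 = -85*1 = -85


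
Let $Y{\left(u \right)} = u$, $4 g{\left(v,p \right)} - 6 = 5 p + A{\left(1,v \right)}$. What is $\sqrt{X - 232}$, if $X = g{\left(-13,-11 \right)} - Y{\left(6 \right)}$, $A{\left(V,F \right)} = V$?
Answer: $5 i \sqrt{10} \approx 15.811 i$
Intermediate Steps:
$g{\left(v,p \right)} = \frac{7}{4} + \frac{5 p}{4}$ ($g{\left(v,p \right)} = \frac{3}{2} + \frac{5 p + 1}{4} = \frac{3}{2} + \frac{1 + 5 p}{4} = \frac{3}{2} + \left(\frac{1}{4} + \frac{5 p}{4}\right) = \frac{7}{4} + \frac{5 p}{4}$)
$X = -18$ ($X = \left(\frac{7}{4} + \frac{5}{4} \left(-11\right)\right) - 6 = \left(\frac{7}{4} - \frac{55}{4}\right) - 6 = -12 - 6 = -18$)
$\sqrt{X - 232} = \sqrt{-18 - 232} = \sqrt{-250} = 5 i \sqrt{10}$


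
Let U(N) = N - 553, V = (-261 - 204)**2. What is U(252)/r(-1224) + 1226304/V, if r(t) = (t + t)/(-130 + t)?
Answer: -4728965081/29406600 ≈ -160.81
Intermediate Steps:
r(t) = 2*t/(-130 + t) (r(t) = (2*t)/(-130 + t) = 2*t/(-130 + t))
V = 216225 (V = (-465)**2 = 216225)
U(N) = -553 + N
U(252)/r(-1224) + 1226304/V = (-553 + 252)/((2*(-1224)/(-130 - 1224))) + 1226304/216225 = -301/(2*(-1224)/(-1354)) + 1226304*(1/216225) = -301/(2*(-1224)*(-1/1354)) + 136256/24025 = -301/1224/677 + 136256/24025 = -301*677/1224 + 136256/24025 = -203777/1224 + 136256/24025 = -4728965081/29406600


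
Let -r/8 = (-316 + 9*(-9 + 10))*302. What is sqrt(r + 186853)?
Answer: sqrt(928565) ≈ 963.62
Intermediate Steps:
r = 741712 (r = -8*(-316 + 9*(-9 + 10))*302 = -8*(-316 + 9*1)*302 = -8*(-316 + 9)*302 = -(-2456)*302 = -8*(-92714) = 741712)
sqrt(r + 186853) = sqrt(741712 + 186853) = sqrt(928565)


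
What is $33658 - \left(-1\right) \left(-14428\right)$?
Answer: $19230$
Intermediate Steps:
$33658 - \left(-1\right) \left(-14428\right) = 33658 - 14428 = 19230$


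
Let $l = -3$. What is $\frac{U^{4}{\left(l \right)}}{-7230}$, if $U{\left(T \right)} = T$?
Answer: $- \frac{27}{2410} \approx -0.011203$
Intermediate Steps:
$\frac{U^{4}{\left(l \right)}}{-7230} = \frac{\left(-3\right)^{4}}{-7230} = 81 \left(- \frac{1}{7230}\right) = - \frac{27}{2410}$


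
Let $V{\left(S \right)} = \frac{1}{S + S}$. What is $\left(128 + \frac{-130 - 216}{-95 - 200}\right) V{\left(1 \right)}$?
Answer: $\frac{19053}{295} \approx 64.586$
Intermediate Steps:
$V{\left(S \right)} = \frac{1}{2 S}$
$\left(128 + \frac{-130 - 216}{-95 - 200}\right) V{\left(1 \right)} = \left(128 + \frac{-130 - 216}{-95 - 200}\right) \frac{1}{2 \cdot 1} = \left(128 - \frac{346}{-295}\right) \frac{1}{2} \cdot 1 = \left(128 - - \frac{346}{295}\right) \frac{1}{2} = \left(128 + \frac{346}{295}\right) \frac{1}{2} = \frac{38106}{295} \cdot \frac{1}{2} = \frac{19053}{295}$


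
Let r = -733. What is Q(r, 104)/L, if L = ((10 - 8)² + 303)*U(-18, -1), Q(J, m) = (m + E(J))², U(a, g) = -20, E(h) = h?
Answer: -395641/6140 ≈ -64.437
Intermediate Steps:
Q(J, m) = (J + m)² (Q(J, m) = (m + J)² = (J + m)²)
L = -6140 (L = ((10 - 8)² + 303)*(-20) = (2² + 303)*(-20) = (4 + 303)*(-20) = 307*(-20) = -6140)
Q(r, 104)/L = (-733 + 104)²/(-6140) = (-629)²*(-1/6140) = 395641*(-1/6140) = -395641/6140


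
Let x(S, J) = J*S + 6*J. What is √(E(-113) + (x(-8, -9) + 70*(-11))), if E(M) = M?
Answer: I*√865 ≈ 29.411*I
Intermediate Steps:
x(S, J) = 6*J + J*S
√(E(-113) + (x(-8, -9) + 70*(-11))) = √(-113 + (-9*(6 - 8) + 70*(-11))) = √(-113 + (-9*(-2) - 770)) = √(-113 + (18 - 770)) = √(-113 - 752) = √(-865) = I*√865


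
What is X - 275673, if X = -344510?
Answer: -620183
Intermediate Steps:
X - 275673 = -344510 - 275673 = -620183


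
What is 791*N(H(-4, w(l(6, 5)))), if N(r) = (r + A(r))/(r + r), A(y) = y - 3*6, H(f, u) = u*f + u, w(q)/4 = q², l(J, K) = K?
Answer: 81473/100 ≈ 814.73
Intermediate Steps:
w(q) = 4*q²
H(f, u) = u + f*u (H(f, u) = f*u + u = u + f*u)
A(y) = -18 + y (A(y) = y - 18 = -18 + y)
N(r) = (-18 + 2*r)/(2*r) (N(r) = (r + (-18 + r))/(r + r) = (-18 + 2*r)/((2*r)) = (-18 + 2*r)*(1/(2*r)) = (-18 + 2*r)/(2*r))
791*N(H(-4, w(l(6, 5)))) = 791*((-9 + (4*5²)*(1 - 4))/(((4*5²)*(1 - 4)))) = 791*((-9 + (4*25)*(-3))/(((4*25)*(-3)))) = 791*((-9 + 100*(-3))/((100*(-3)))) = 791*((-9 - 300)/(-300)) = 791*(-1/300*(-309)) = 791*(103/100) = 81473/100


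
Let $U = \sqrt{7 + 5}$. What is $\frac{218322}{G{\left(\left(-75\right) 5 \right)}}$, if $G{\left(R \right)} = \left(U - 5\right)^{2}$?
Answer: $\frac{218322}{\left(5 - 2 \sqrt{3}\right)^{2}} \approx 92549.0$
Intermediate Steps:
$U = 2 \sqrt{3}$ ($U = \sqrt{12} = 2 \sqrt{3} \approx 3.4641$)
$G{\left(R \right)} = \left(-5 + 2 \sqrt{3}\right)^{2}$ ($G{\left(R \right)} = \left(2 \sqrt{3} - 5\right)^{2} = \left(-5 + 2 \sqrt{3}\right)^{2}$)
$\frac{218322}{G{\left(\left(-75\right) 5 \right)}} = \frac{218322}{37 - 20 \sqrt{3}}$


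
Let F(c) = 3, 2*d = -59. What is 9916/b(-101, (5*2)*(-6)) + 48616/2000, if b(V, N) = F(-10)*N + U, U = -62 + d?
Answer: -1658189/135750 ≈ -12.215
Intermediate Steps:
d = -59/2 (d = (½)*(-59) = -59/2 ≈ -29.500)
U = -183/2 (U = -62 - 59/2 = -183/2 ≈ -91.500)
b(V, N) = -183/2 + 3*N (b(V, N) = 3*N - 183/2 = -183/2 + 3*N)
9916/b(-101, (5*2)*(-6)) + 48616/2000 = 9916/(-183/2 + 3*((5*2)*(-6))) + 48616/2000 = 9916/(-183/2 + 3*(10*(-6))) + 48616*(1/2000) = 9916/(-183/2 + 3*(-60)) + 6077/250 = 9916/(-183/2 - 180) + 6077/250 = 9916/(-543/2) + 6077/250 = 9916*(-2/543) + 6077/250 = -19832/543 + 6077/250 = -1658189/135750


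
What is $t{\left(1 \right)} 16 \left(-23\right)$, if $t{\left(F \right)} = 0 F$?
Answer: $0$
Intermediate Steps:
$t{\left(F \right)} = 0$
$t{\left(1 \right)} 16 \left(-23\right) = 0 \cdot 16 \left(-23\right) = 0 \left(-23\right) = 0$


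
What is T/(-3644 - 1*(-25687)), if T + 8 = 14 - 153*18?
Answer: -2748/22043 ≈ -0.12467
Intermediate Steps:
T = -2748 (T = -8 + (14 - 153*18) = -8 + (14 - 2754) = -8 - 2740 = -2748)
T/(-3644 - 1*(-25687)) = -2748/(-3644 - 1*(-25687)) = -2748/(-3644 + 25687) = -2748/22043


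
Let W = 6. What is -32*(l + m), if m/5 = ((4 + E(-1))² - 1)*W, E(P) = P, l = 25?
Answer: -8480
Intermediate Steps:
m = 240 (m = 5*(((4 - 1)² - 1)*6) = 5*((3² - 1)*6) = 5*((9 - 1)*6) = 5*(8*6) = 5*48 = 240)
-32*(l + m) = -32*(25 + 240) = -32*265 = -8480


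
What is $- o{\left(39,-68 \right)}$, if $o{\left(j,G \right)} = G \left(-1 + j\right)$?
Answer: $2584$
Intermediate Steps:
$- o{\left(39,-68 \right)} = - \left(-68\right) \left(-1 + 39\right) = - \left(-68\right) 38 = \left(-1\right) \left(-2584\right) = 2584$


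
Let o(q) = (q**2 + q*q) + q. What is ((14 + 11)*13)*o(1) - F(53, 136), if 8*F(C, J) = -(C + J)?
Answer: 7989/8 ≈ 998.63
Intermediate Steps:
F(C, J) = -C/8 - J/8 (F(C, J) = (-(C + J))/8 = (-C - J)/8 = -C/8 - J/8)
o(q) = q + 2*q**2 (o(q) = (q**2 + q**2) + q = 2*q**2 + q = q + 2*q**2)
((14 + 11)*13)*o(1) - F(53, 136) = ((14 + 11)*13)*(1*(1 + 2*1)) - (-1/8*53 - 1/8*136) = (25*13)*(1*(1 + 2)) - (-53/8 - 17) = 325*(1*3) - 1*(-189/8) = 325*3 + 189/8 = 975 + 189/8 = 7989/8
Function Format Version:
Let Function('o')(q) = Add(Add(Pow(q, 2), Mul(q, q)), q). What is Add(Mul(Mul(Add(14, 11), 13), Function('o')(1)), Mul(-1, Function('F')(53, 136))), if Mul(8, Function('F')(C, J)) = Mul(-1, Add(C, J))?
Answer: Rational(7989, 8) ≈ 998.63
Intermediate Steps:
Function('F')(C, J) = Add(Mul(Rational(-1, 8), C), Mul(Rational(-1, 8), J)) (Function('F')(C, J) = Mul(Rational(1, 8), Mul(-1, Add(C, J))) = Mul(Rational(1, 8), Add(Mul(-1, C), Mul(-1, J))) = Add(Mul(Rational(-1, 8), C), Mul(Rational(-1, 8), J)))
Function('o')(q) = Add(q, Mul(2, Pow(q, 2))) (Function('o')(q) = Add(Add(Pow(q, 2), Pow(q, 2)), q) = Add(Mul(2, Pow(q, 2)), q) = Add(q, Mul(2, Pow(q, 2))))
Add(Mul(Mul(Add(14, 11), 13), Function('o')(1)), Mul(-1, Function('F')(53, 136))) = Add(Mul(Mul(Add(14, 11), 13), Mul(1, Add(1, Mul(2, 1)))), Mul(-1, Add(Mul(Rational(-1, 8), 53), Mul(Rational(-1, 8), 136)))) = Add(Mul(Mul(25, 13), Mul(1, Add(1, 2))), Mul(-1, Add(Rational(-53, 8), -17))) = Add(Mul(325, Mul(1, 3)), Mul(-1, Rational(-189, 8))) = Add(Mul(325, 3), Rational(189, 8)) = Add(975, Rational(189, 8)) = Rational(7989, 8)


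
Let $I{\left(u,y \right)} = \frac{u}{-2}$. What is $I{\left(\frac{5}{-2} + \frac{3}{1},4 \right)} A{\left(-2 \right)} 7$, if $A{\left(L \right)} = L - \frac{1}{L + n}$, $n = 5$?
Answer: $\frac{49}{12} \approx 4.0833$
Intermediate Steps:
$A{\left(L \right)} = L - \frac{1}{5 + L}$ ($A{\left(L \right)} = L - \frac{1}{L + 5} = L - \frac{1}{5 + L}$)
$I{\left(u,y \right)} = - \frac{u}{2}$ ($I{\left(u,y \right)} = u \left(- \frac{1}{2}\right) = - \frac{u}{2}$)
$I{\left(\frac{5}{-2} + \frac{3}{1},4 \right)} A{\left(-2 \right)} 7 = - \frac{\frac{5}{-2} + \frac{3}{1}}{2} \frac{-1 + \left(-2\right)^{2} + 5 \left(-2\right)}{5 - 2} \cdot 7 = - \frac{5 \left(- \frac{1}{2}\right) + 3 \cdot 1}{2} \frac{-1 + 4 - 10}{3} \cdot 7 = - \frac{- \frac{5}{2} + 3}{2} \cdot \frac{1}{3} \left(-7\right) 7 = \left(- \frac{1}{2}\right) \frac{1}{2} \left(- \frac{7}{3}\right) 7 = \left(- \frac{1}{4}\right) \left(- \frac{7}{3}\right) 7 = \frac{7}{12} \cdot 7 = \frac{49}{12}$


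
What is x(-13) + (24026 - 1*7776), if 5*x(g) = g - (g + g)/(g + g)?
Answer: 81236/5 ≈ 16247.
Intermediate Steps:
x(g) = -1/5 + g/5 (x(g) = (g - (g + g)/(g + g))/5 = (g - 2*g/(2*g))/5 = (g - 2*g*1/(2*g))/5 = (g - 1*1)/5 = (g - 1)/5 = (-1 + g)/5 = -1/5 + g/5)
x(-13) + (24026 - 1*7776) = (-1/5 + (1/5)*(-13)) + (24026 - 1*7776) = (-1/5 - 13/5) + (24026 - 7776) = -14/5 + 16250 = 81236/5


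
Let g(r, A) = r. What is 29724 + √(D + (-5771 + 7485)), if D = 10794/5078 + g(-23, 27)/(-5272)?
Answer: 29724 + √76871684447862186/6692804 ≈ 29765.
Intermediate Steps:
D = 28511381/13385608 (D = 10794/5078 - 23/(-5272) = 10794*(1/5078) - 23*(-1/5272) = 5397/2539 + 23/5272 = 28511381/13385608 ≈ 2.1300)
29724 + √(D + (-5771 + 7485)) = 29724 + √(28511381/13385608 + (-5771 + 7485)) = 29724 + √(28511381/13385608 + 1714) = 29724 + √(22971443493/13385608) = 29724 + √76871684447862186/6692804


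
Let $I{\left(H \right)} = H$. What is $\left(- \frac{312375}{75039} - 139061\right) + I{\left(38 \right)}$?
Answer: $- \frac{3477486424}{25013} \approx -1.3903 \cdot 10^{5}$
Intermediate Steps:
$\left(- \frac{312375}{75039} - 139061\right) + I{\left(38 \right)} = \left(- \frac{312375}{75039} - 139061\right) + 38 = \left(\left(-312375\right) \frac{1}{75039} - 139061\right) + 38 = \left(- \frac{104125}{25013} - 139061\right) + 38 = - \frac{3478436918}{25013} + 38 = - \frac{3477486424}{25013}$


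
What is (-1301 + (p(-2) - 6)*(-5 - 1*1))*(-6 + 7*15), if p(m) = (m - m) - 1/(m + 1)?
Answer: -125829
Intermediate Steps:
p(m) = -1/(1 + m) (p(m) = 0 - 1/(1 + m) = -1/(1 + m))
(-1301 + (p(-2) - 6)*(-5 - 1*1))*(-6 + 7*15) = (-1301 + (-1/(1 - 2) - 6)*(-5 - 1*1))*(-6 + 7*15) = (-1301 + (-1/(-1) - 6)*(-5 - 1))*(-6 + 105) = (-1301 + (-1*(-1) - 6)*(-6))*99 = (-1301 + (1 - 6)*(-6))*99 = (-1301 - 5*(-6))*99 = (-1301 + 30)*99 = -1271*99 = -125829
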